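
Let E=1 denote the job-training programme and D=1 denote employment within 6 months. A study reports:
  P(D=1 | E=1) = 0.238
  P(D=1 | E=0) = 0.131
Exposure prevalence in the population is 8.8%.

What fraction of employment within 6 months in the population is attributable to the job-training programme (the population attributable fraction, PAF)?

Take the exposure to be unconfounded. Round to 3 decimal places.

PAF ≈ 0.067

Let p₁ = 0.238, p₀ = 0.131.
Overall risk P(Y=1) = π·p₁ + (1−π)·p₀ = 0.088×0.238 + 0.912×0.131 = 0.14042.
Under exogeneity, PAF = [P(Y=1) − p₀] / P(Y=1).
PAF = (0.14042 − 0.131) / 0.14042 ≈ 0.0671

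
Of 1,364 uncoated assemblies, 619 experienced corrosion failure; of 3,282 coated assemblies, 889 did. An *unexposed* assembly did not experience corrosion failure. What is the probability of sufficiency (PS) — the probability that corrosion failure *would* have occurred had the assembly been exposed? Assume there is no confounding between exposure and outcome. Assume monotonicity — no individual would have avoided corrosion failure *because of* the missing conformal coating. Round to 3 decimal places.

p₁ = P(outcome | exposed) = 619/1364 = 0.45381
p₀ = P(outcome | unexposed) = 889/3282 = 0.27087
Under exogeneity and monotonicity, PS = (p₁ − p₀) / (1 − p₀).
PS = (0.45381 − 0.27087) / (1 − 0.27087) = 0.18294 / 0.72913 ≈ 0.2509

PS ≈ 0.251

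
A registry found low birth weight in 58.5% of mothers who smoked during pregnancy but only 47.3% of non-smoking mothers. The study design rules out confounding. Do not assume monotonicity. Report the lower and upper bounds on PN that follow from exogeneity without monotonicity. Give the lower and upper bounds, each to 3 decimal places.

0.191 ≤ PN ≤ 0.901

p₁ = 0.585, p₀ = 0.473.
Under exogeneity alone the bounds on PN are max{0,(p₁−p₀)/p₁} ≤ PN ≤ min{1,(1−p₀)/p₁}.
  lower = (p₁ − p₀)/p₁ = 0.112 / 0.585 ≈ 0.1915
  upper = min{1, (1 − p₀)/p₁} = 0.527 / 0.585 ≈ 0.9009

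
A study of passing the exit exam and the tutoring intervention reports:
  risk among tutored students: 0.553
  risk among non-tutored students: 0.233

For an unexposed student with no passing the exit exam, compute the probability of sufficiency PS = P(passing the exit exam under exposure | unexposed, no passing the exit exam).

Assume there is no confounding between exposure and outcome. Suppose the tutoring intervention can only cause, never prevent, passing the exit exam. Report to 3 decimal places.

PS ≈ 0.417

Let p₁ = 0.553, p₀ = 0.233.
Under exogeneity and monotonicity, PS = (p₁ − p₀) / (1 − p₀).
PS = (0.553 − 0.233) / (1 − 0.233) = 0.32 / 0.767 ≈ 0.4172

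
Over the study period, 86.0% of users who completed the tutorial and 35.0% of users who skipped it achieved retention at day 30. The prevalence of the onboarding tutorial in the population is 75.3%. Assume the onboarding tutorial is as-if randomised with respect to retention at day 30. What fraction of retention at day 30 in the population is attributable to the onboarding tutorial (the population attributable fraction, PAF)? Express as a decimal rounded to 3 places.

PAF ≈ 0.523

p₁ = 0.86, p₀ = 0.35.
Overall risk P(Y=1) = π·p₁ + (1−π)·p₀ = 0.753×0.86 + 0.247×0.35 = 0.73403.
Under exogeneity, PAF = [P(Y=1) − p₀] / P(Y=1).
PAF = (0.73403 − 0.35) / 0.73403 ≈ 0.5232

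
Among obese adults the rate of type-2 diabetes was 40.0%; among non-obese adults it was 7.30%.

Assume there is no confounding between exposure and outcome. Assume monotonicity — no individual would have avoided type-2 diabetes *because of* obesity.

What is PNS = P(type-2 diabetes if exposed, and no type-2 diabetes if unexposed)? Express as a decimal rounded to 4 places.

PNS ≈ 0.3270

p₁ = 0.4, p₀ = 0.073.
Under exogeneity and monotonicity, PNS = p₁ − p₀.
PNS = 0.4 − 0.073 = 0.327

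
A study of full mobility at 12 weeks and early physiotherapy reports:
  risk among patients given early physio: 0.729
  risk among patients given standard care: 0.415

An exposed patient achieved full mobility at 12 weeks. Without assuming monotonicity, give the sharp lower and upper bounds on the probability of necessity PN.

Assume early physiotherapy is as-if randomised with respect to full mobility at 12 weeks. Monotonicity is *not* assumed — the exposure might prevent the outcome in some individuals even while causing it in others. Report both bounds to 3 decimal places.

Let p₁ = 0.729, p₀ = 0.415.
Under exogeneity alone the bounds on PN are max{0,(p₁−p₀)/p₁} ≤ PN ≤ min{1,(1−p₀)/p₁}.
  lower = (p₁ − p₀)/p₁ = 0.314 / 0.729 ≈ 0.4307
  upper = min{1, (1 − p₀)/p₁} = 0.585 / 0.729 ≈ 0.8025

0.431 ≤ PN ≤ 0.802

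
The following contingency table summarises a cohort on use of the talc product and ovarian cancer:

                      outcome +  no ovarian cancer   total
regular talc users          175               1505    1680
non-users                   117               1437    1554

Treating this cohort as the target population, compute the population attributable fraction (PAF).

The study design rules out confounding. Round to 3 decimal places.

PAF ≈ 0.166

p₁ = P(outcome | exposed) = 175/1680 = 0.10417
p₀ = P(outcome | unexposed) = 117/1554 = 0.07529
Exposure prevalence π = 1680/3234 = 0.51948; overall risk P(Y=1) = 0.090291.
Under exogeneity, PAF = [P(Y=1) − p₀]/P(Y=1).
PAF = (0.090291 − 0.07529) / 0.090291 ≈ 0.1661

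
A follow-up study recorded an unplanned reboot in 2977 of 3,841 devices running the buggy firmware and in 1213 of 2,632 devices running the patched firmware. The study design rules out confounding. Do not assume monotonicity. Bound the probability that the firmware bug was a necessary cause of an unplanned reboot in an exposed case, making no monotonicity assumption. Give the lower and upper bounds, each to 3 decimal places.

p₁ = P(outcome | exposed) = 2977/3841 = 0.77506
p₀ = P(outcome | unexposed) = 1213/2632 = 0.46087
Under exogeneity alone the bounds on PN are max{0,(p₁−p₀)/p₁} ≤ PN ≤ min{1,(1−p₀)/p₁}.
  lower = (p₁ − p₀)/p₁ = 0.31419 / 0.77506 ≈ 0.4054
  upper = min{1, (1 − p₀)/p₁} = 0.53913 / 0.77506 ≈ 0.6956

0.405 ≤ PN ≤ 0.696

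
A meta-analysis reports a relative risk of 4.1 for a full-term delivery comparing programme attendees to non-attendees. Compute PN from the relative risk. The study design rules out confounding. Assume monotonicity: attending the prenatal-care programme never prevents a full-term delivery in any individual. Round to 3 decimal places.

Under exogeneity and monotonicity, PN = (RR − 1) / RR = 1 − 1/RR.
PN = (4.1 − 1) / 4.1 = 3.1 / 4.1 ≈ 0.7561

PN ≈ 0.756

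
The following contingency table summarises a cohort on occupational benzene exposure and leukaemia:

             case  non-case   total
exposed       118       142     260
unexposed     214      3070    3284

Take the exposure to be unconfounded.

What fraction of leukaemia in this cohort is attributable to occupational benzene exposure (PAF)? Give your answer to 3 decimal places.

p₁ = P(outcome | exposed) = 118/260 = 0.45385
p₀ = P(outcome | unexposed) = 214/3284 = 0.065164
Exposure prevalence π = 260/3544 = 0.073363; overall risk P(Y=1) = 0.093679.
Under exogeneity, PAF = [P(Y=1) − p₀]/P(Y=1).
PAF = (0.093679 − 0.065164) / 0.093679 ≈ 0.3044

PAF ≈ 0.304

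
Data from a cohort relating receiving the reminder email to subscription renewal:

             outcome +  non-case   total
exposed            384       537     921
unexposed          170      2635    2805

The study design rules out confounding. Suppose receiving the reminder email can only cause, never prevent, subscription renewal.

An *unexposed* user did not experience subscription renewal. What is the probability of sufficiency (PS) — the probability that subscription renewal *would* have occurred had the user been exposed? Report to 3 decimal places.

p₁ = P(outcome | exposed) = 384/921 = 0.41694
p₀ = P(outcome | unexposed) = 170/2805 = 0.060606
Under exogeneity and monotonicity, PS = (p₁ − p₀) / (1 − p₀).
PS = (0.41694 − 0.060606) / (1 − 0.060606) = 0.35633 / 0.93939 ≈ 0.3793

PS ≈ 0.379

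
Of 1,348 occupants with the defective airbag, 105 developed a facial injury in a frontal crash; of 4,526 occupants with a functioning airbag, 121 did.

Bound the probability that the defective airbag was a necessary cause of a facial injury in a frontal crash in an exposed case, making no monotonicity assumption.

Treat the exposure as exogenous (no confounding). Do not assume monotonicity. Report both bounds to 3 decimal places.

0.657 ≤ PN ≤ 1.000

p₁ = P(outcome | exposed) = 105/1348 = 0.077893
p₀ = P(outcome | unexposed) = 121/4526 = 0.026734
Under exogeneity alone the bounds on PN are max{0,(p₁−p₀)/p₁} ≤ PN ≤ min{1,(1−p₀)/p₁}.
  lower = (p₁ − p₀)/p₁ = 0.051159 / 0.077893 ≈ 0.6568
  upper = min{1, (1 − p₀)/p₁} = 0.97327 / 0.077893 ≈ 12.4949 → capped at 1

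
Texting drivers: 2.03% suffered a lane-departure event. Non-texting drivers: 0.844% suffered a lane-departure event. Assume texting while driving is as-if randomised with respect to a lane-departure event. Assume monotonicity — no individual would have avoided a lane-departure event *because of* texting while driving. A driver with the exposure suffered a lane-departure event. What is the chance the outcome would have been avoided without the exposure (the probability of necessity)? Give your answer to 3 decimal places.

p₁ = 0.0203, p₀ = 0.00844.
Under exogeneity and monotonicity, PN = (p₁ − p₀) / p₁.
PN = (0.0203 − 0.00844) / 0.0203 = 0.01186 / 0.0203 ≈ 0.5842

PN ≈ 0.584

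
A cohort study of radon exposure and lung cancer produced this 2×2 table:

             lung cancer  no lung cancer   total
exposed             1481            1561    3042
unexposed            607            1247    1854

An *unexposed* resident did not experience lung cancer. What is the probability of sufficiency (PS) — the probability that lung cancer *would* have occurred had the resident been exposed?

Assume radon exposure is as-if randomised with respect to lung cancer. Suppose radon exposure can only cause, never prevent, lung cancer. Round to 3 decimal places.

p₁ = P(outcome | exposed) = 1481/3042 = 0.48685
p₀ = P(outcome | unexposed) = 607/1854 = 0.3274
Under exogeneity and monotonicity, PS = (p₁ − p₀) / (1 − p₀).
PS = (0.48685 − 0.3274) / (1 − 0.3274) = 0.15945 / 0.6726 ≈ 0.2371

PS ≈ 0.237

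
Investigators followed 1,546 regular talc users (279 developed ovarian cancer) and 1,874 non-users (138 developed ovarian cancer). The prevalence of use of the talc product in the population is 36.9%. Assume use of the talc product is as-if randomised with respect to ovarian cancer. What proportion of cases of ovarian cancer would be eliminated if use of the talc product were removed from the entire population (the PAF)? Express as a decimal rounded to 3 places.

p₁ = P(outcome | exposed) = 279/1546 = 0.18047
p₀ = P(outcome | unexposed) = 138/1874 = 0.073639
Overall risk P(Y=1) = π·p₁ + (1−π)·p₀ = 0.369×0.18047 + 0.631×0.073639 = 0.11306.
Under exogeneity, PAF = [P(Y=1) − p₀] / P(Y=1).
PAF = (0.11306 − 0.073639) / 0.11306 ≈ 0.3487

PAF ≈ 0.349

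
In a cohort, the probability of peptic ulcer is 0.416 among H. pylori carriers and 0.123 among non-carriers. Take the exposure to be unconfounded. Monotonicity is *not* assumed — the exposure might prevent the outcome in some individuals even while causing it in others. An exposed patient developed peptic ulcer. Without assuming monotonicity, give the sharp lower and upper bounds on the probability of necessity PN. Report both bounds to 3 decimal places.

Let p₁ = 0.416, p₀ = 0.123.
Under exogeneity alone the bounds on PN are max{0,(p₁−p₀)/p₁} ≤ PN ≤ min{1,(1−p₀)/p₁}.
  lower = (p₁ − p₀)/p₁ = 0.293 / 0.416 ≈ 0.7043
  upper = min{1, (1 − p₀)/p₁} = 0.877 / 0.416 ≈ 2.1082 → capped at 1

0.704 ≤ PN ≤ 1.000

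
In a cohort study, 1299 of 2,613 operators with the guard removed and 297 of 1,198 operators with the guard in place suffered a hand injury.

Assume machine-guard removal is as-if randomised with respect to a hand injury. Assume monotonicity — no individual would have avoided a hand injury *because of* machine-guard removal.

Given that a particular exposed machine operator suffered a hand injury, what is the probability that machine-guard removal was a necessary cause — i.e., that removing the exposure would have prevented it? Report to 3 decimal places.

PN ≈ 0.501

p₁ = P(outcome | exposed) = 1299/2613 = 0.49713
p₀ = P(outcome | unexposed) = 297/1198 = 0.24791
Under exogeneity and monotonicity, PN = (p₁ − p₀) / p₁.
PN = (0.49713 − 0.24791) / 0.49713 = 0.24922 / 0.49713 ≈ 0.5013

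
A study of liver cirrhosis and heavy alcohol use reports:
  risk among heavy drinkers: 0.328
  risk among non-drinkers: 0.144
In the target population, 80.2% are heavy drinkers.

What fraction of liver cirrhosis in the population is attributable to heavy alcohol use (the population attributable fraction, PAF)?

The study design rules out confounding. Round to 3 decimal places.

PAF ≈ 0.506

Let p₁ = 0.328, p₀ = 0.144.
Overall risk P(Y=1) = π·p₁ + (1−π)·p₀ = 0.802×0.328 + 0.198×0.144 = 0.29157.
Under exogeneity, PAF = [P(Y=1) − p₀] / P(Y=1).
PAF = (0.29157 − 0.144) / 0.29157 ≈ 0.5061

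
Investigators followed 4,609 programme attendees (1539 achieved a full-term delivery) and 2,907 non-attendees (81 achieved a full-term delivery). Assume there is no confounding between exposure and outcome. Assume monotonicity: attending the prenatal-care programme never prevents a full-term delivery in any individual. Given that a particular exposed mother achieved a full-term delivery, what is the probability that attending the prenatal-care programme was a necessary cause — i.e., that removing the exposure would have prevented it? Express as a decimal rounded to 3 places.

PN ≈ 0.917

p₁ = P(outcome | exposed) = 1539/4609 = 0.33391
p₀ = P(outcome | unexposed) = 81/2907 = 0.027864
Under exogeneity and monotonicity, PN = (p₁ − p₀) / p₁.
PN = (0.33391 − 0.027864) / 0.33391 = 0.30605 / 0.33391 ≈ 0.9166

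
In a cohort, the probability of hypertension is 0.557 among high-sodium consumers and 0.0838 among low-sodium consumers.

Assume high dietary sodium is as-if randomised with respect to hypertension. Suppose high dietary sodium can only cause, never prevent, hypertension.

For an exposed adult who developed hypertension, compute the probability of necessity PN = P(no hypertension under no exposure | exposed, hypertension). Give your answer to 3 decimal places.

Let p₁ = 0.557, p₀ = 0.0838.
Under exogeneity and monotonicity, PN = (p₁ − p₀) / p₁.
PN = (0.557 − 0.0838) / 0.557 = 0.4732 / 0.557 ≈ 0.8496

PN ≈ 0.850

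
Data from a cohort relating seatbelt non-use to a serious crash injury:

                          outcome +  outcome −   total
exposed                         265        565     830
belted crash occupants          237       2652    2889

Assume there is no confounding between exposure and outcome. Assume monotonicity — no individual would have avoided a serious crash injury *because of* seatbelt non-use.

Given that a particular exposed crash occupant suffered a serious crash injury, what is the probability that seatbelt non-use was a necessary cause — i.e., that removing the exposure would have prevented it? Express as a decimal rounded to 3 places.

PN ≈ 0.743

p₁ = P(outcome | exposed) = 265/830 = 0.31928
p₀ = P(outcome | unexposed) = 237/2889 = 0.082035
Under exogeneity and monotonicity, PN = (p₁ − p₀) / p₁.
PN = (0.31928 − 0.082035) / 0.31928 = 0.23724 / 0.31928 ≈ 0.7431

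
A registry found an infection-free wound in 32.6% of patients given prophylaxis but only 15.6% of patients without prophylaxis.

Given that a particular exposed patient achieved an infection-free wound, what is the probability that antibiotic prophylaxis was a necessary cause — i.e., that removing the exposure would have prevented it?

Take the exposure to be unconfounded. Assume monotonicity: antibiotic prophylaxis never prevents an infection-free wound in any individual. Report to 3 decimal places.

PN ≈ 0.521

p₁ = 0.326, p₀ = 0.156.
Under exogeneity and monotonicity, PN = (p₁ − p₀) / p₁.
PN = (0.326 − 0.156) / 0.326 = 0.17 / 0.326 ≈ 0.5215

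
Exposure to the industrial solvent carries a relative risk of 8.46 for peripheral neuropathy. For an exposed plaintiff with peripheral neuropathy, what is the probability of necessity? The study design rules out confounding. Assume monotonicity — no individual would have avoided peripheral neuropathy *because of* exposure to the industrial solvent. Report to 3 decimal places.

Under exogeneity and monotonicity, PN = (RR − 1) / RR = 1 − 1/RR.
PN = (8.46 − 1) / 8.46 = 7.46 / 8.46 ≈ 0.8818

PN ≈ 0.882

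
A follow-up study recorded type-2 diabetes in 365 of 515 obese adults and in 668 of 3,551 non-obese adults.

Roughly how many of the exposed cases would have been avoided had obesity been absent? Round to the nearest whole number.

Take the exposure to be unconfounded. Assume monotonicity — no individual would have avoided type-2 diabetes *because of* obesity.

about 268 cases

p₁ = P(outcome | exposed) = 365/515 = 0.70874
p₀ = P(outcome | unexposed) = 668/3551 = 0.18812
PN = (p₁ − p₀)/p₁ = (0.70874 − 0.18812) / 0.70874 ≈ 0.73458.
Attributable cases ≈ PN × (exposed cases) = 0.73458 × 365 ≈ 268.12.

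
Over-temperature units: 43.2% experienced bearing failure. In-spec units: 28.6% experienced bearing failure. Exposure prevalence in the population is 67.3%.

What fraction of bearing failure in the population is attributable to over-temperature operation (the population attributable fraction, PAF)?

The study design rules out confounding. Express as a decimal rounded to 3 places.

p₁ = 0.432, p₀ = 0.286.
Overall risk P(Y=1) = π·p₁ + (1−π)·p₀ = 0.673×0.432 + 0.327×0.286 = 0.38426.
Under exogeneity, PAF = [P(Y=1) − p₀] / P(Y=1).
PAF = (0.38426 − 0.286) / 0.38426 ≈ 0.2557

PAF ≈ 0.256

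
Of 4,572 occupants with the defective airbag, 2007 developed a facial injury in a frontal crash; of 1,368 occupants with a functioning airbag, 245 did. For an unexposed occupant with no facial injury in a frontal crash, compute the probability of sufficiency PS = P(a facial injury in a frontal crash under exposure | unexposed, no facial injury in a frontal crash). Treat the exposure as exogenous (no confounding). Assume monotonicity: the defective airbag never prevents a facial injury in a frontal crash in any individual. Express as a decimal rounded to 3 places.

PS ≈ 0.317

p₁ = P(outcome | exposed) = 2007/4572 = 0.43898
p₀ = P(outcome | unexposed) = 245/1368 = 0.17909
Under exogeneity and monotonicity, PS = (p₁ − p₀) / (1 − p₀).
PS = (0.43898 − 0.17909) / (1 − 0.17909) = 0.25988 / 0.82091 ≈ 0.3166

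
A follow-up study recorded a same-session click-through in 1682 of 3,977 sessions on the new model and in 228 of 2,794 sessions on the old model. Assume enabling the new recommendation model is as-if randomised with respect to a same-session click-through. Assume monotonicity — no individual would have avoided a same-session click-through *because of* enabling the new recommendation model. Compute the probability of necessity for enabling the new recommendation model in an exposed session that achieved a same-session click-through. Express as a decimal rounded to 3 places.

p₁ = P(outcome | exposed) = 1682/3977 = 0.42293
p₀ = P(outcome | unexposed) = 228/2794 = 0.081603
Under exogeneity and monotonicity, PN = (p₁ − p₀) / p₁.
PN = (0.42293 − 0.081603) / 0.42293 = 0.34133 / 0.42293 ≈ 0.8071

PN ≈ 0.807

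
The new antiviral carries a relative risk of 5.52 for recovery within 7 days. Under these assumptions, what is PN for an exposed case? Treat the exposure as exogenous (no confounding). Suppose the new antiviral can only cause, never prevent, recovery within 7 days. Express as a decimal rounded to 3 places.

Under exogeneity and monotonicity, PN = (RR − 1) / RR = 1 − 1/RR.
PN = (5.52 − 1) / 5.52 = 4.52 / 5.52 ≈ 0.8188

PN ≈ 0.819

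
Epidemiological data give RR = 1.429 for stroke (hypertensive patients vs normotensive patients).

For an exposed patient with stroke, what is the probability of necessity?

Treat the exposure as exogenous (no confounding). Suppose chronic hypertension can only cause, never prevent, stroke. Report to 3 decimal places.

PN ≈ 0.300

Under exogeneity and monotonicity, PN = (RR − 1) / RR = 1 − 1/RR.
PN = (1.429 − 1) / 1.429 = 0.429 / 1.429 ≈ 0.3002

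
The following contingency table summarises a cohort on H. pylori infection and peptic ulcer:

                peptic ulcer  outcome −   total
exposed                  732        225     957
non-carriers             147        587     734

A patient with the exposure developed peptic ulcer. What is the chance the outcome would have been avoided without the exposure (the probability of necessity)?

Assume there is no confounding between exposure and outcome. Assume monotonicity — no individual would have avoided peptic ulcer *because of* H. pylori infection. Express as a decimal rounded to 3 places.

PN ≈ 0.738

p₁ = P(outcome | exposed) = 732/957 = 0.76489
p₀ = P(outcome | unexposed) = 147/734 = 0.20027
Under exogeneity and monotonicity, PN = (p₁ − p₀) / p₁.
PN = (0.76489 − 0.20027) / 0.76489 = 0.56462 / 0.76489 ≈ 0.7382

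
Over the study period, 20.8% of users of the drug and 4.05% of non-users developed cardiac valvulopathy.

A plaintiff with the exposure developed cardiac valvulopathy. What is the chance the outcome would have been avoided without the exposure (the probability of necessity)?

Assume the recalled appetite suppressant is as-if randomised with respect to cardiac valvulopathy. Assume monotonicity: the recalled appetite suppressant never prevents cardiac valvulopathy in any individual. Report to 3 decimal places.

PN ≈ 0.805

p₁ = 0.208, p₀ = 0.0405.
Under exogeneity and monotonicity, PN = (p₁ − p₀) / p₁.
PN = (0.208 − 0.0405) / 0.208 = 0.1675 / 0.208 ≈ 0.8053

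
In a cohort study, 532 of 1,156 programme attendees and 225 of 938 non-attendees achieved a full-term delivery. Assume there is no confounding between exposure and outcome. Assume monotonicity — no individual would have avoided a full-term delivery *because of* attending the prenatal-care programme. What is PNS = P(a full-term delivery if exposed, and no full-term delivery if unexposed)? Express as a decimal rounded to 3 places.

p₁ = P(outcome | exposed) = 532/1156 = 0.46021
p₀ = P(outcome | unexposed) = 225/938 = 0.23987
Under exogeneity and monotonicity, PNS = p₁ − p₀.
PNS = 0.46021 − 0.23987 = 0.22034

PNS ≈ 0.220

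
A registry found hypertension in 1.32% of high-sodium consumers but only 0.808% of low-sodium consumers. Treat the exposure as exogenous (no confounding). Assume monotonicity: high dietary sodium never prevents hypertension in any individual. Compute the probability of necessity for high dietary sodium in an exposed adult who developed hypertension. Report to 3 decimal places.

PN ≈ 0.388

p₁ = 0.0132, p₀ = 0.00808.
Under exogeneity and monotonicity, PN = (p₁ − p₀) / p₁.
PN = (0.0132 − 0.00808) / 0.0132 = 0.00512 / 0.0132 ≈ 0.3879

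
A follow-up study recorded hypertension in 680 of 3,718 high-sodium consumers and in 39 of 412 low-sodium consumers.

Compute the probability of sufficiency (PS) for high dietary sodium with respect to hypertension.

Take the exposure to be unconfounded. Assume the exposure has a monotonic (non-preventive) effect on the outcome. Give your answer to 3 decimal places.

PS ≈ 0.097

p₁ = P(outcome | exposed) = 680/3718 = 0.18289
p₀ = P(outcome | unexposed) = 39/412 = 0.09466
Under exogeneity and monotonicity, PS = (p₁ − p₀) / (1 − p₀).
PS = (0.18289 − 0.09466) / (1 − 0.09466) = 0.088234 / 0.90534 ≈ 0.0975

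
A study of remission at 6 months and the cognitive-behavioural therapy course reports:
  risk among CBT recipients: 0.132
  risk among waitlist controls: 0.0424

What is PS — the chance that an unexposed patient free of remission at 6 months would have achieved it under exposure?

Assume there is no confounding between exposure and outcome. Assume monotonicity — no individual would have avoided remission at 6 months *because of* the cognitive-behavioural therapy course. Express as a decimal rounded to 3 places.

Let p₁ = 0.132, p₀ = 0.0424.
Under exogeneity and monotonicity, PS = (p₁ − p₀) / (1 − p₀).
PS = (0.132 − 0.0424) / (1 − 0.0424) = 0.0896 / 0.9576 ≈ 0.0936

PS ≈ 0.094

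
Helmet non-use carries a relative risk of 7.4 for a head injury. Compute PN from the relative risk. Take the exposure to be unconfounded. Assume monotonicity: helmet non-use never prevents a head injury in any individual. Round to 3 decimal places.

Under exogeneity and monotonicity, PN = (RR − 1) / RR = 1 − 1/RR.
PN = (7.4 − 1) / 7.4 = 6.4 / 7.4 ≈ 0.8649

PN ≈ 0.865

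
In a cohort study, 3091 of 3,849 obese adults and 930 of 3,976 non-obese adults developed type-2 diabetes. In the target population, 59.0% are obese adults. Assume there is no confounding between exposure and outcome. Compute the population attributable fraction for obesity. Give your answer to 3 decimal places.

PAF ≈ 0.589

p₁ = P(outcome | exposed) = 3091/3849 = 0.80307
p₀ = P(outcome | unexposed) = 930/3976 = 0.2339
Overall risk P(Y=1) = π·p₁ + (1−π)·p₀ = 0.59×0.80307 + 0.41×0.2339 = 0.56971.
Under exogeneity, PAF = [P(Y=1) − p₀] / P(Y=1).
PAF = (0.56971 − 0.2339) / 0.56971 ≈ 0.5894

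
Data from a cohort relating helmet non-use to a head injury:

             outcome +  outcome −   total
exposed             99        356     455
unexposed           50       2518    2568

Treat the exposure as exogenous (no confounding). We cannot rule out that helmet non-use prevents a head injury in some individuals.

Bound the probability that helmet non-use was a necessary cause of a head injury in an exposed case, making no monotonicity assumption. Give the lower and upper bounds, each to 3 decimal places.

0.911 ≤ PN ≤ 1.000

p₁ = P(outcome | exposed) = 99/455 = 0.21758
p₀ = P(outcome | unexposed) = 50/2568 = 0.01947
Under exogeneity alone the bounds on PN are max{0,(p₁−p₀)/p₁} ≤ PN ≤ min{1,(1−p₀)/p₁}.
  lower = (p₁ − p₀)/p₁ = 0.19811 / 0.21758 ≈ 0.9105
  upper = min{1, (1 − p₀)/p₁} = 0.98053 / 0.21758 ≈ 4.5065 → capped at 1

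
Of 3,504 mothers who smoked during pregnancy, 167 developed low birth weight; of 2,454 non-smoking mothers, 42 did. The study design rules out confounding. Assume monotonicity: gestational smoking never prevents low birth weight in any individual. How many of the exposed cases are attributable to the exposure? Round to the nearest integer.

about 107 cases

p₁ = P(outcome | exposed) = 167/3504 = 0.04766
p₀ = P(outcome | unexposed) = 42/2454 = 0.017115
PN = (p₁ − p₀)/p₁ = (0.04766 − 0.017115) / 0.04766 ≈ 0.64089.
Attributable cases ≈ PN × (exposed cases) = 0.64089 × 167 ≈ 107.03.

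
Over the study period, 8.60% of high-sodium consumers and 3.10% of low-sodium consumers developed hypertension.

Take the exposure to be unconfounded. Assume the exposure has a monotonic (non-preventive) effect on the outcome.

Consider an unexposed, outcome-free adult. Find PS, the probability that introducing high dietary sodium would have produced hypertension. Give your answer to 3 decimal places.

PS ≈ 0.057

p₁ = 0.086, p₀ = 0.031.
Under exogeneity and monotonicity, PS = (p₁ − p₀) / (1 − p₀).
PS = (0.086 − 0.031) / (1 − 0.031) = 0.055 / 0.969 ≈ 0.0568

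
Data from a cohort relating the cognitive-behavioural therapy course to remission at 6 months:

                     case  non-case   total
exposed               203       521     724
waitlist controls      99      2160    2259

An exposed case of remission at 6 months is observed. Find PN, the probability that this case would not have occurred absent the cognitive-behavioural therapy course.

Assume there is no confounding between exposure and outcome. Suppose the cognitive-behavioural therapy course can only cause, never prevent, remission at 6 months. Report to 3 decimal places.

p₁ = P(outcome | exposed) = 203/724 = 0.28039
p₀ = P(outcome | unexposed) = 99/2259 = 0.043825
Under exogeneity and monotonicity, PN = (p₁ − p₀) / p₁.
PN = (0.28039 − 0.043825) / 0.28039 = 0.23656 / 0.28039 ≈ 0.8437

PN ≈ 0.844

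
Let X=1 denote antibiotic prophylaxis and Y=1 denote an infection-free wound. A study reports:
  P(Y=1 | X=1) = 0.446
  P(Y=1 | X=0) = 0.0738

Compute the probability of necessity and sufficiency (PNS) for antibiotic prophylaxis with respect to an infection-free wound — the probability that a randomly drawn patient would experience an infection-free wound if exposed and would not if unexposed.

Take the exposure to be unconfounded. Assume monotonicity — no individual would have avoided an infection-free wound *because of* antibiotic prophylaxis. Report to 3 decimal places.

Let p₁ = 0.446, p₀ = 0.0738.
Under exogeneity and monotonicity, PNS = p₁ − p₀.
PNS = 0.446 − 0.0738 = 0.3722

PNS ≈ 0.372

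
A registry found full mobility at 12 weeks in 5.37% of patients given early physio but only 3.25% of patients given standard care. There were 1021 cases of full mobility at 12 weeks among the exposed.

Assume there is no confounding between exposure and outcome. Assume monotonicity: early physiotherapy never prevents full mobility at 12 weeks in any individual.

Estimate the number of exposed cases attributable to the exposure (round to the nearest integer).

p₁ = 0.0537, p₀ = 0.0325.
PN = (p₁ − p₀)/p₁ = (0.0537 − 0.0325) / 0.0537 ≈ 0.39479.
Attributable cases ≈ PN × (exposed cases) = 0.39479 × 1021 ≈ 403.08.

about 403 cases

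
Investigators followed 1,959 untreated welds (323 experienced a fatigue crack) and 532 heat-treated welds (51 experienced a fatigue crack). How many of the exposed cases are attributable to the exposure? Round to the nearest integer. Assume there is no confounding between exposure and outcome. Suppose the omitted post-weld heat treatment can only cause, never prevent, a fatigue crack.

p₁ = P(outcome | exposed) = 323/1959 = 0.16488
p₀ = P(outcome | unexposed) = 51/532 = 0.095865
PN = (p₁ − p₀)/p₁ = (0.16488 − 0.095865) / 0.16488 ≈ 0.41858.
Attributable cases ≈ PN × (exposed cases) = 0.41858 × 323 ≈ 135.20.

about 135 cases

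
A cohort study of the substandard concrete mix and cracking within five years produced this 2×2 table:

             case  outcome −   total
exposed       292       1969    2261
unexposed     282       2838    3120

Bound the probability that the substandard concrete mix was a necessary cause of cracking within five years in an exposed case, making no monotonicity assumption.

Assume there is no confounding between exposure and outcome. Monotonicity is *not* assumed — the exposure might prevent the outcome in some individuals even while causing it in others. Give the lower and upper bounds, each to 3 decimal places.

0.300 ≤ PN ≤ 1.000

p₁ = P(outcome | exposed) = 292/2261 = 0.12915
p₀ = P(outcome | unexposed) = 282/3120 = 0.090385
Under exogeneity alone the bounds on PN are max{0,(p₁−p₀)/p₁} ≤ PN ≤ min{1,(1−p₀)/p₁}.
  lower = (p₁ − p₀)/p₁ = 0.038762 / 0.12915 ≈ 0.3001
  upper = min{1, (1 − p₀)/p₁} = 0.90962 / 0.12915 ≈ 7.0433 → capped at 1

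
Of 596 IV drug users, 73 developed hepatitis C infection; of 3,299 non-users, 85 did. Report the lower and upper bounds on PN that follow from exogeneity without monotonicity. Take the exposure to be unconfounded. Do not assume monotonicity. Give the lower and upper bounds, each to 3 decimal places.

0.790 ≤ PN ≤ 1.000

p₁ = P(outcome | exposed) = 73/596 = 0.12248
p₀ = P(outcome | unexposed) = 85/3299 = 0.025765
Under exogeneity alone the bounds on PN are max{0,(p₁−p₀)/p₁} ≤ PN ≤ min{1,(1−p₀)/p₁}.
  lower = (p₁ − p₀)/p₁ = 0.096718 / 0.12248 ≈ 0.7896
  upper = min{1, (1 − p₀)/p₁} = 0.97423 / 0.12248 ≈ 7.9540 → capped at 1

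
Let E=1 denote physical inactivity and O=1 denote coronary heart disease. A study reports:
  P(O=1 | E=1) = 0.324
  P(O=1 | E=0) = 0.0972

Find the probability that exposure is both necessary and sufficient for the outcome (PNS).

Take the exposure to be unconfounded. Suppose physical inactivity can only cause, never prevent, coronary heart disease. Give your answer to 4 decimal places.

Let p₁ = 0.324, p₀ = 0.0972.
Under exogeneity and monotonicity, PNS = p₁ − p₀.
PNS = 0.324 − 0.0972 = 0.2268

PNS ≈ 0.2268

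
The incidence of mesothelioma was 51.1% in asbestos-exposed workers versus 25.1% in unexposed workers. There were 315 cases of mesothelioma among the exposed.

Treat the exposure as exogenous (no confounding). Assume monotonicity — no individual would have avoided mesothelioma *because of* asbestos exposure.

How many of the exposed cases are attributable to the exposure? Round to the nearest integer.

about 160 cases

p₁ = 0.511, p₀ = 0.251.
PN = (p₁ − p₀)/p₁ = (0.511 − 0.251) / 0.511 ≈ 0.50881.
Attributable cases ≈ PN × (exposed cases) = 0.50881 × 315 ≈ 160.27.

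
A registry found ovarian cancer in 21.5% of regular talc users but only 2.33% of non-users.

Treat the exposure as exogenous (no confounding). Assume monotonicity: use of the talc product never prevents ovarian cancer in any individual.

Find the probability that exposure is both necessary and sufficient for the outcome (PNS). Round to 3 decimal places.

p₁ = 0.215, p₀ = 0.0233.
Under exogeneity and monotonicity, PNS = p₁ − p₀.
PNS = 0.215 − 0.0233 = 0.1917

PNS ≈ 0.192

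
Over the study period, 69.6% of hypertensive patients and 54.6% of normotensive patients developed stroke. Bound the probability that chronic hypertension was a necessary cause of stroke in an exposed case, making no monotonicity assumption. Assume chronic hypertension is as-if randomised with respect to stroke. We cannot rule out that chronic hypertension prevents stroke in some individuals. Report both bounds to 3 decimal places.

p₁ = 0.696, p₀ = 0.546.
Under exogeneity alone the bounds on PN are max{0,(p₁−p₀)/p₁} ≤ PN ≤ min{1,(1−p₀)/p₁}.
  lower = (p₁ − p₀)/p₁ = 0.15 / 0.696 ≈ 0.2155
  upper = min{1, (1 − p₀)/p₁} = 0.454 / 0.696 ≈ 0.6523

0.216 ≤ PN ≤ 0.652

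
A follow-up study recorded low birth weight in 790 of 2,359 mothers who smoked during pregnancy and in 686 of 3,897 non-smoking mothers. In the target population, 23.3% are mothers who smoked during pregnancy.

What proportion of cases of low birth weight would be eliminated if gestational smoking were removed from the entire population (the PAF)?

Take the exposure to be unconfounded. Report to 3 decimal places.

p₁ = P(outcome | exposed) = 790/2359 = 0.33489
p₀ = P(outcome | unexposed) = 686/3897 = 0.17603
Overall risk P(Y=1) = π·p₁ + (1−π)·p₀ = 0.233×0.33489 + 0.767×0.17603 = 0.21305.
Under exogeneity, PAF = [P(Y=1) − p₀] / P(Y=1).
PAF = (0.21305 − 0.17603) / 0.21305 ≈ 0.1737

PAF ≈ 0.174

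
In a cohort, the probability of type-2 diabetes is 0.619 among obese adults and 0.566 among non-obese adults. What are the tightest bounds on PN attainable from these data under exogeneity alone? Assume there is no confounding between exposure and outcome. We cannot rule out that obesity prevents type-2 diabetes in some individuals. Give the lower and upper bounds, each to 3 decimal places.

Let p₁ = 0.619, p₀ = 0.566.
Under exogeneity alone the bounds on PN are max{0,(p₁−p₀)/p₁} ≤ PN ≤ min{1,(1−p₀)/p₁}.
  lower = (p₁ − p₀)/p₁ = 0.053 / 0.619 ≈ 0.0856
  upper = min{1, (1 − p₀)/p₁} = 0.434 / 0.619 ≈ 0.7011

0.086 ≤ PN ≤ 0.701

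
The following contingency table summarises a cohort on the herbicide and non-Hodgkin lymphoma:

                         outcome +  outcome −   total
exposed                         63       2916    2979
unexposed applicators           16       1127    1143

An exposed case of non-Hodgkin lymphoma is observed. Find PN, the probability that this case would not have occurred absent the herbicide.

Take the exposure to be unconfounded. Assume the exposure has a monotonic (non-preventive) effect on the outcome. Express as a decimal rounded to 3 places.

PN ≈ 0.338

p₁ = P(outcome | exposed) = 63/2979 = 0.021148
p₀ = P(outcome | unexposed) = 16/1143 = 0.013998
Under exogeneity and monotonicity, PN = (p₁ − p₀) / p₁.
PN = (0.021148 − 0.013998) / 0.021148 = 0.0071498 / 0.021148 ≈ 0.3381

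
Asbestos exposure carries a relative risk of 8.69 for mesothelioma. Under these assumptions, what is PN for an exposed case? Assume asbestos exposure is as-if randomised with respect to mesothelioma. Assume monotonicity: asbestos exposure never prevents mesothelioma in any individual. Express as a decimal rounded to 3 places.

Under exogeneity and monotonicity, PN = (RR − 1) / RR = 1 − 1/RR.
PN = (8.69 − 1) / 8.69 = 7.69 / 8.69 ≈ 0.8849

PN ≈ 0.885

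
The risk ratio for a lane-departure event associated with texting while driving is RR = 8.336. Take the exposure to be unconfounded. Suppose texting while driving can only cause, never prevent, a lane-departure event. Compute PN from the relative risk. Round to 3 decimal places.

Under exogeneity and monotonicity, PN = (RR − 1) / RR = 1 − 1/RR.
PN = (8.336 − 1) / 8.336 = 7.336 / 8.336 ≈ 0.8800

PN ≈ 0.880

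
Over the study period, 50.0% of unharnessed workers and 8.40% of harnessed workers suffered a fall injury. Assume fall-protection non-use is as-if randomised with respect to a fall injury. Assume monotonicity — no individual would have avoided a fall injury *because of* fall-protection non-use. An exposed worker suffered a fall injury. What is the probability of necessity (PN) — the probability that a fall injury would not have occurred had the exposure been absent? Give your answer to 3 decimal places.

p₁ = 0.5, p₀ = 0.084.
Under exogeneity and monotonicity, PN = (p₁ − p₀) / p₁.
PN = (0.5 − 0.084) / 0.5 = 0.416 / 0.5 ≈ 0.8320

PN ≈ 0.832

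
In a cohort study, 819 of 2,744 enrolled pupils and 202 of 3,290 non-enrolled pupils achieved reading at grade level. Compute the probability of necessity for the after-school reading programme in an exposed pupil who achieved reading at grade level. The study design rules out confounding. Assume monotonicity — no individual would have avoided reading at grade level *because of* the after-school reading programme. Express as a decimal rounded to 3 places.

p₁ = P(outcome | exposed) = 819/2744 = 0.29847
p₀ = P(outcome | unexposed) = 202/3290 = 0.061398
Under exogeneity and monotonicity, PN = (p₁ − p₀) / p₁.
PN = (0.29847 − 0.061398) / 0.29847 = 0.23707 / 0.29847 ≈ 0.7943

PN ≈ 0.794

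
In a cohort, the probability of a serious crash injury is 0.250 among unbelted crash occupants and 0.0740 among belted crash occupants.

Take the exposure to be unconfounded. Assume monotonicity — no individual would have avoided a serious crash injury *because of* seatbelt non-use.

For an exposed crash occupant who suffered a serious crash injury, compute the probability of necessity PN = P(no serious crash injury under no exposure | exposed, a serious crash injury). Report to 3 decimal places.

PN ≈ 0.704

Let p₁ = 0.25, p₀ = 0.074.
Under exogeneity and monotonicity, PN = (p₁ − p₀) / p₁.
PN = (0.25 − 0.074) / 0.25 = 0.176 / 0.25 ≈ 0.7040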